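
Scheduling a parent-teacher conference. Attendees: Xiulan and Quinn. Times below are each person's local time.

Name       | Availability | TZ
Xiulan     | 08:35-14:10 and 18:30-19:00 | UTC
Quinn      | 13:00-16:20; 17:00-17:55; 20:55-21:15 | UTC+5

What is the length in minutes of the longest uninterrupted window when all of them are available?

165

Xiulan in UTC: 08:35-14:10, 18:30-19:00.
Quinn in UTC: 08:00-11:20, 12:00-12:55, 15:55-16:15 (subtract 5h to convert from UTC+5).
Xiulan ∩ Quinn: 08:35-11:20, 12:00-12:55.
The longest is 08:35-11:20 at 165 minutes.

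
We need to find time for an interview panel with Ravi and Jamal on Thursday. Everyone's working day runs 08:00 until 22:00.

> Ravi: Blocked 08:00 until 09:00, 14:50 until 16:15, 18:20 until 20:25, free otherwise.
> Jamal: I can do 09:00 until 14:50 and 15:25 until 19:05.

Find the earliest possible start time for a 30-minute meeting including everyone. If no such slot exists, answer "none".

09:00

Ravi free: 09:00-14:50, 16:15-18:20, 20:25-22:00 (invert busy blocks within the working day).
Jamal free: 09:00-14:50, 15:25-19:05.
Ravi ∩ Jamal: 09:00-14:50, 16:15-18:20.
The first common window of at least 30 minutes is 09:00-14:50, so the earliest start is 09:00.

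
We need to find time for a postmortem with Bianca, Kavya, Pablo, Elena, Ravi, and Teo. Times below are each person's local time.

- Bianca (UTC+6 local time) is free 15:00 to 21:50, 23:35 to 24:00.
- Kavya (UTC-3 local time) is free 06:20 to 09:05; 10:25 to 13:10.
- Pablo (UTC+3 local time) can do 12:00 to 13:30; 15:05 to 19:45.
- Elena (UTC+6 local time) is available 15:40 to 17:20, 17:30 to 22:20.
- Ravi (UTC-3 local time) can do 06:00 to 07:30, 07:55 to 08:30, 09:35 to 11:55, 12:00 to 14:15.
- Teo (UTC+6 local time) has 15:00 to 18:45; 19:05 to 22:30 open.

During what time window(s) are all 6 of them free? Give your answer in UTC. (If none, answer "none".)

09:40-10:30, 13:25-14:55, 15:00-15:50

Bianca in UTC: 09:00-15:50, 17:35-18:00 (subtract 6h to convert from UTC+6).
Kavya in UTC: 09:20-12:05, 13:25-16:10 (add 3h to convert from UTC-3).
Pablo in UTC: 09:00-10:30, 12:05-16:45 (subtract 3h to convert from UTC+3).
Elena in UTC: 09:40-11:20, 11:30-16:20 (subtract 6h to convert from UTC+6).
Ravi in UTC: 09:00-10:30, 10:55-11:30, 12:35-14:55, 15:00-17:15 (add 3h to convert from UTC-3).
Teo in UTC: 09:00-12:45, 13:05-16:30 (subtract 6h to convert from UTC+6).
Bianca ∩ Kavya: 09:20-12:05, 13:25-15:50.
Bianca ∩ Kavya ∩ Pablo: 09:20-10:30, 13:25-15:50.
Bianca ∩ Kavya ∩ Pablo ∩ Elena: 09:40-10:30, 13:25-15:50.
Bianca ∩ Kavya ∩ Pablo ∩ Elena ∩ Ravi: 09:40-10:30, 13:25-14:55, 15:00-15:50.
Bianca ∩ Kavya ∩ Pablo ∩ Elena ∩ Ravi ∩ Teo: 09:40-10:30, 13:25-14:55, 15:00-15:50.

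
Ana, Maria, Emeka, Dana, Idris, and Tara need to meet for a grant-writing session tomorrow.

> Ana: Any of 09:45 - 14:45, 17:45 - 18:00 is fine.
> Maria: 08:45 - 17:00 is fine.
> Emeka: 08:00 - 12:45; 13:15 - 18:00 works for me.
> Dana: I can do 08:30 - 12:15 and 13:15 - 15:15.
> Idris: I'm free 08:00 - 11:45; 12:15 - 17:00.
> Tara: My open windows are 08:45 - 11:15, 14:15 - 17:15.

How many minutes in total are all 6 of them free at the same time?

120

Ana ∩ Maria: 09:45-14:45.
Ana ∩ Maria ∩ Emeka: 09:45-12:45, 13:15-14:45.
Ana ∩ Maria ∩ Emeka ∩ Dana: 09:45-12:15, 13:15-14:45.
Ana ∩ Maria ∩ Emeka ∩ Dana ∩ Idris: 09:45-11:45, 13:15-14:45.
Ana ∩ Maria ∩ Emeka ∩ Dana ∩ Idris ∩ Tara: 09:45-11:15, 14:15-14:45.
Summing the common windows: 90 + 30 = 120 minutes.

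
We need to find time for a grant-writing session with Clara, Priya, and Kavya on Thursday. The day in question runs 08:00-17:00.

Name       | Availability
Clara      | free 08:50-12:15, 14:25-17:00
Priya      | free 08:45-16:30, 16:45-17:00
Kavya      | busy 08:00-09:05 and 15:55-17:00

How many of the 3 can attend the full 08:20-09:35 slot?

0

Clara free: 08:50-12:15, 14:25-17:00.
Priya free: 08:45-16:30, 16:45-17:00.
Kavya free: 09:05-15:55 (invert busy blocks within the working day).
nobody can make the full 08:20-09:35 slot — that's 0.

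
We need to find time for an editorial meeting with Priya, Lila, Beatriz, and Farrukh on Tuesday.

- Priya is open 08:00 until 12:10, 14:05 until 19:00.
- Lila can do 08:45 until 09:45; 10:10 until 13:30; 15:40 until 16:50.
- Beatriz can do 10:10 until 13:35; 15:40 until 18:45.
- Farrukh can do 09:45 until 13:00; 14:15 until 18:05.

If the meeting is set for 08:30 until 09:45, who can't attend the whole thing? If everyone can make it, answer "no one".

Beatriz, Farrukh, Lila

Priya: free for 08:30-09:45. Lila: not fully free for 08:30-09:45. Beatriz: not fully free for 08:30-09:45. Farrukh: not fully free for 08:30-09:45.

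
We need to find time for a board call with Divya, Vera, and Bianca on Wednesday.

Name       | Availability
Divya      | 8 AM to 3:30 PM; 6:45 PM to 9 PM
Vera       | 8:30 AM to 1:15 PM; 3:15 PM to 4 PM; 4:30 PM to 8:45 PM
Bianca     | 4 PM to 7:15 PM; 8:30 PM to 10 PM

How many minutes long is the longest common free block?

30

Divya ∩ Vera: 08:30-13:15, 15:15-15:30, 18:45-20:45.
Divya ∩ Vera ∩ Bianca: 18:45-19:15, 20:30-20:45.
The longest is 18:45-19:15 at 30 minutes.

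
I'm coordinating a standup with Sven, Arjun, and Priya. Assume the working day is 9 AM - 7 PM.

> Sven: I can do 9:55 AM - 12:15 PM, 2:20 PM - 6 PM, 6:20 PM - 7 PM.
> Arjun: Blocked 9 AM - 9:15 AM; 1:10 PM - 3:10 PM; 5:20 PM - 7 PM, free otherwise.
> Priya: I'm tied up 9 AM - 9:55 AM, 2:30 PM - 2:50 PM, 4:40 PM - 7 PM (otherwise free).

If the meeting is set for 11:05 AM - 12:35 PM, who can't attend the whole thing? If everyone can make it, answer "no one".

Sven free: 09:55-12:15, 14:20-18:00, 18:20-19:00.
Arjun free: 09:15-13:10, 15:10-17:20 (invert busy blocks within the working day).
Priya free: 09:55-14:30, 14:50-16:40 (invert busy blocks within the working day).
Sven: not fully free for 11:05-12:35. Arjun: free for 11:05-12:35. Priya: free for 11:05-12:35.

Sven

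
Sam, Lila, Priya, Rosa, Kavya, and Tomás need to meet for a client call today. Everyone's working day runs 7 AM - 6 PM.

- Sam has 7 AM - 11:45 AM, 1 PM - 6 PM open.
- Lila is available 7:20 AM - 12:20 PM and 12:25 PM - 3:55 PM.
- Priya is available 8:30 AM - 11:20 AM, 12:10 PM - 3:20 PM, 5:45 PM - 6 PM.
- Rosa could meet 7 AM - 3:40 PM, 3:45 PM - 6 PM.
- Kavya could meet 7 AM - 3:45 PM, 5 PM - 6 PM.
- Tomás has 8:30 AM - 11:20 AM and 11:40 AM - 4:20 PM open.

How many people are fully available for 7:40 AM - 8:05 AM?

4

Sam, Lila, Rosa, and Kavya can make the full 07:40-08:05 slot — that's 4.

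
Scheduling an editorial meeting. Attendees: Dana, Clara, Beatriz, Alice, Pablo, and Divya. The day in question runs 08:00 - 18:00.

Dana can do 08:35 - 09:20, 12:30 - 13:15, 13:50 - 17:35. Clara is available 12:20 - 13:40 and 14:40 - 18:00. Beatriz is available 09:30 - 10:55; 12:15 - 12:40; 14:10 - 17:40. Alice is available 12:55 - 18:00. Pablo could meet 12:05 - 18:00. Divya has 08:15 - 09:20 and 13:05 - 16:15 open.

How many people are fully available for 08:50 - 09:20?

2

Dana and Divya can make the full 08:50-09:20 slot — that's 2.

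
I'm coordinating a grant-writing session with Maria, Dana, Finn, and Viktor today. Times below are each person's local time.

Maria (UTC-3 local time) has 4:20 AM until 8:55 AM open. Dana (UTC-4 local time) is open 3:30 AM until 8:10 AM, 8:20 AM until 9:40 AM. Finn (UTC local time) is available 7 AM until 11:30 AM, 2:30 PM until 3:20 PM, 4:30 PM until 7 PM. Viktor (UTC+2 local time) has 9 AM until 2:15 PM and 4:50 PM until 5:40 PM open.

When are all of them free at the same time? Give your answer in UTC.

07:30-11:30

Maria in UTC: 07:20-11:55 (add 3h to convert from UTC-3).
Dana in UTC: 07:30-12:10, 12:20-13:40 (add 4h to convert from UTC-4).
Finn in UTC: 07:00-11:30, 14:30-15:20, 16:30-19:00.
Viktor in UTC: 07:00-12:15, 14:50-15:40 (subtract 2h to convert from UTC+2).
Maria ∩ Dana: 07:30-11:55.
Maria ∩ Dana ∩ Finn: 07:30-11:30.
Maria ∩ Dana ∩ Finn ∩ Viktor: 07:30-11:30.
So the common availability across everyone is 07:30-11:30.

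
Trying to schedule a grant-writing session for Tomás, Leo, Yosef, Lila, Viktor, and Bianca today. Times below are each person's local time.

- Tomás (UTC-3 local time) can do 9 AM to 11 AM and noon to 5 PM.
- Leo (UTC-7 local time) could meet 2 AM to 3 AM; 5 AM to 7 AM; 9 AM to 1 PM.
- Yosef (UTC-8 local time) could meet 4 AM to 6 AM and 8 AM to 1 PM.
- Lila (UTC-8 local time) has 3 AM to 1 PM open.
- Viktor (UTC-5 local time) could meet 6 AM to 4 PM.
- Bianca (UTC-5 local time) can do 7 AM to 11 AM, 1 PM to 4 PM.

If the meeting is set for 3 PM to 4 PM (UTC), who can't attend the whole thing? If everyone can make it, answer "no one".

Tomás in UTC: 12:00-14:00, 15:00-20:00 (add 3h to convert from UTC-3).
Leo in UTC: 09:00-10:00, 12:00-14:00, 16:00-20:00 (add 7h to convert from UTC-7).
Yosef in UTC: 12:00-14:00, 16:00-21:00 (add 8h to convert from UTC-8).
Lila in UTC: 11:00-21:00 (add 8h to convert from UTC-8).
Viktor in UTC: 11:00-21:00 (add 5h to convert from UTC-5).
Bianca in UTC: 12:00-16:00, 18:00-21:00 (add 5h to convert from UTC-5).
Tomás: free for 15:00-16:00. Leo: not fully free for 15:00-16:00. Yosef: not fully free for 15:00-16:00. Lila: free for 15:00-16:00. Viktor: free for 15:00-16:00. Bianca: free for 15:00-16:00.

Leo, Yosef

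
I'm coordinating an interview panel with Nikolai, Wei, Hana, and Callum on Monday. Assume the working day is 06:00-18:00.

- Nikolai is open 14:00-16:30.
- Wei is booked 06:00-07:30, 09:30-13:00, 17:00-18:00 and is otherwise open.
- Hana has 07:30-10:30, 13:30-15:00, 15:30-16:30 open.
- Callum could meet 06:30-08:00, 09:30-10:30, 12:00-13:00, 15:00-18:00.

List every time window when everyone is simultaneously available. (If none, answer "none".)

Nikolai free: 14:00-16:30.
Wei free: 07:30-09:30, 13:00-17:00 (invert busy blocks within the working day).
Hana free: 07:30-10:30, 13:30-15:00, 15:30-16:30.
Callum free: 06:30-08:00, 09:30-10:30, 12:00-13:00, 15:00-18:00.
Nikolai ∩ Wei: 14:00-16:30.
Nikolai ∩ Wei ∩ Hana: 14:00-15:00, 15:30-16:30.
Nikolai ∩ Wei ∩ Hana ∩ Callum: 15:30-16:30.
So the common availability across everyone is 15:30-16:30.

15:30-16:30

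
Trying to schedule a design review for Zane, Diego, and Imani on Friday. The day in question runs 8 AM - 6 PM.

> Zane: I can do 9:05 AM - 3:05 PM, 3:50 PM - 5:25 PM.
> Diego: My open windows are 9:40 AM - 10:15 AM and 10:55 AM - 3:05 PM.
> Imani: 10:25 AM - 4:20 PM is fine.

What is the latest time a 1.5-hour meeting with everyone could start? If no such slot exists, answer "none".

Zane ∩ Diego: 09:40-10:15, 10:55-15:05.
Zane ∩ Diego ∩ Imani: 10:55-15:05.
Those are the intersection windows.
The last common window of at least 90 minutes is 10:55-15:05; a 90-minute meeting can start as late as 13:35 and still end by 15:05.

13:35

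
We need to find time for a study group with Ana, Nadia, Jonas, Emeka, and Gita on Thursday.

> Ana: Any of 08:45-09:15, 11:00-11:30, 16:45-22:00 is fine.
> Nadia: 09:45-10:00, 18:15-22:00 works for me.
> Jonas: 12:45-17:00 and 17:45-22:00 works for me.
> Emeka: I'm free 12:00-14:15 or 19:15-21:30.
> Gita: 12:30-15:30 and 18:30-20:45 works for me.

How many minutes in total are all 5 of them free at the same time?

Ana ∩ Nadia: 18:15-22:00.
Ana ∩ Nadia ∩ Jonas: 18:15-22:00.
Ana ∩ Nadia ∩ Jonas ∩ Emeka: 19:15-21:30.
Ana ∩ Nadia ∩ Jonas ∩ Emeka ∩ Gita: 19:15-20:45.
So the common availability across everyone is 19:15-20:45.
That's a single block of 90 minutes.

90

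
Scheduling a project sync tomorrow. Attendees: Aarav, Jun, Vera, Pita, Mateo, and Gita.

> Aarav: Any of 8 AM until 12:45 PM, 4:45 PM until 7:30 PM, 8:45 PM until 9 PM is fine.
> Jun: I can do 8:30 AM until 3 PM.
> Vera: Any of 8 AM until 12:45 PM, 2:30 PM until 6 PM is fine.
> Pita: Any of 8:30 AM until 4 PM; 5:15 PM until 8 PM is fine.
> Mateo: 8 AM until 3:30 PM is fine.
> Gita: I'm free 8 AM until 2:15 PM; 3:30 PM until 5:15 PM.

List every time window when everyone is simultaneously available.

08:30-12:45

Aarav ∩ Jun: 08:30-12:45.
Aarav ∩ Jun ∩ Vera: 08:30-12:45.
Aarav ∩ Jun ∩ Vera ∩ Pita: 08:30-12:45.
Aarav ∩ Jun ∩ Vera ∩ Pita ∩ Mateo: 08:30-12:45.
Aarav ∩ Jun ∩ Vera ∩ Pita ∩ Mateo ∩ Gita: 08:30-12:45.
So the common availability across everyone is 08:30-12:45.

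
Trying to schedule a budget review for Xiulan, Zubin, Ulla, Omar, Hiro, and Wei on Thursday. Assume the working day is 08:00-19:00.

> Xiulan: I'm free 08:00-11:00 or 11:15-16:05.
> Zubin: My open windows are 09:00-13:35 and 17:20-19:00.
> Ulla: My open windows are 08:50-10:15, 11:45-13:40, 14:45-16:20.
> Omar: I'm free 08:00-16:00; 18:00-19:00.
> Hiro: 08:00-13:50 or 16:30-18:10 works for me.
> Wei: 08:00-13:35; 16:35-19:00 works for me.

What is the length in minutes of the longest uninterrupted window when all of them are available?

Xiulan ∩ Zubin: 09:00-11:00, 11:15-13:35.
Xiulan ∩ Zubin ∩ Ulla: 09:00-10:15, 11:45-13:35.
Xiulan ∩ Zubin ∩ Ulla ∩ Omar: 09:00-10:15, 11:45-13:35.
Xiulan ∩ Zubin ∩ Ulla ∩ Omar ∩ Hiro: 09:00-10:15, 11:45-13:35.
Xiulan ∩ Zubin ∩ Ulla ∩ Omar ∩ Hiro ∩ Wei: 09:00-10:15, 11:45-13:35.
The longest is 11:45-13:35 at 110 minutes.

110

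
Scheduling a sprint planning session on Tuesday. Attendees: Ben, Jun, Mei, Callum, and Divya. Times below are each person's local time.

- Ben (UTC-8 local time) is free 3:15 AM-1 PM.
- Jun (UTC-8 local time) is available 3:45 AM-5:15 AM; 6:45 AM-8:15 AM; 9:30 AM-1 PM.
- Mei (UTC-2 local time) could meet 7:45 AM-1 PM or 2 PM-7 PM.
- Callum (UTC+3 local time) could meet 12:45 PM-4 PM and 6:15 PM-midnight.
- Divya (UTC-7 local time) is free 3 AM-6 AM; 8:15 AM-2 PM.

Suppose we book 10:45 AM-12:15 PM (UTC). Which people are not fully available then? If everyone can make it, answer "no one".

Ben, Jun

Ben in UTC: 11:15-21:00 (add 8h to convert from UTC-8).
Jun in UTC: 11:45-13:15, 14:45-16:15, 17:30-21:00 (add 8h to convert from UTC-8).
Mei in UTC: 09:45-15:00, 16:00-21:00 (add 2h to convert from UTC-2).
Callum in UTC: 09:45-13:00, 15:15-21:00 (subtract 3h to convert from UTC+3).
Divya in UTC: 10:00-13:00, 15:15-21:00 (add 7h to convert from UTC-7).
Ben: not fully free for 10:45-12:15. Jun: not fully free for 10:45-12:15. Mei: free for 10:45-12:15. Callum: free for 10:45-12:15. Divya: free for 10:45-12:15.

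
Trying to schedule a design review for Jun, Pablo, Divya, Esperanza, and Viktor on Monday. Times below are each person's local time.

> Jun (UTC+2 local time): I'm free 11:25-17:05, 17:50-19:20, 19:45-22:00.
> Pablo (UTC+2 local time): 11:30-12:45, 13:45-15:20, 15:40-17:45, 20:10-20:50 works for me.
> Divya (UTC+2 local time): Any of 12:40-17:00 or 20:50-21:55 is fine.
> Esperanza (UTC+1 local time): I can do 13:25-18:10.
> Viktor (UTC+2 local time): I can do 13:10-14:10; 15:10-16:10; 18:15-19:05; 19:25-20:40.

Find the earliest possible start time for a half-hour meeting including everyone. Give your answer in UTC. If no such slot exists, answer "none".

13:40

Jun in UTC: 09:25-15:05, 15:50-17:20, 17:45-20:00 (subtract 2h to convert from UTC+2).
Pablo in UTC: 09:30-10:45, 11:45-13:20, 13:40-15:45, 18:10-18:50 (subtract 2h to convert from UTC+2).
Divya in UTC: 10:40-15:00, 18:50-19:55 (subtract 2h to convert from UTC+2).
Esperanza in UTC: 12:25-17:10 (subtract 1h to convert from UTC+1).
Viktor in UTC: 11:10-12:10, 13:10-14:10, 16:15-17:05, 17:25-18:40 (subtract 2h to convert from UTC+2).
Jun ∩ Pablo: 09:30-10:45, 11:45-13:20, 13:40-15:05, 18:10-18:50.
Jun ∩ Pablo ∩ Divya: 10:40-10:45, 11:45-13:20, 13:40-15:00.
Jun ∩ Pablo ∩ Divya ∩ Esperanza: 12:25-13:20, 13:40-15:00.
Jun ∩ Pablo ∩ Divya ∩ Esperanza ∩ Viktor: 13:10-13:20, 13:40-14:10.
The first common window of at least 30 minutes is 13:40-14:10, so the earliest start is 13:40.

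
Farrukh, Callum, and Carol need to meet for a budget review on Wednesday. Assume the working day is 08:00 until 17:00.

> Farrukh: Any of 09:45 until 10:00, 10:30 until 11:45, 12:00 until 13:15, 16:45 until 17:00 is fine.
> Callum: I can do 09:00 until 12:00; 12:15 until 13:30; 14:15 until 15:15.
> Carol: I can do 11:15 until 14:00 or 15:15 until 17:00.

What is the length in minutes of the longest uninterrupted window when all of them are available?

Farrukh ∩ Callum: 09:45-10:00, 10:30-11:45, 12:15-13:15.
Farrukh ∩ Callum ∩ Carol: 11:15-11:45, 12:15-13:15.
The longest is 12:15-13:15 at 60 minutes.

60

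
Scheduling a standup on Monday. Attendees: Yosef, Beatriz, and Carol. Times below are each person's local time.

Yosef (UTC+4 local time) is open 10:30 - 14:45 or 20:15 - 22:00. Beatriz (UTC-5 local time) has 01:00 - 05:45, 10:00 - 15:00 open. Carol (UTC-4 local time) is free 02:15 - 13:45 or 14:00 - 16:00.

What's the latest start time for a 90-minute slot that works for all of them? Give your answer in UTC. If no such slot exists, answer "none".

16:15

Yosef in UTC: 06:30-10:45, 16:15-18:00 (subtract 4h to convert from UTC+4).
Beatriz in UTC: 06:00-10:45, 15:00-20:00 (add 5h to convert from UTC-5).
Carol in UTC: 06:15-17:45, 18:00-20:00 (add 4h to convert from UTC-4).
Yosef ∩ Beatriz: 06:30-10:45, 16:15-18:00.
Yosef ∩ Beatriz ∩ Carol: 06:30-10:45, 16:15-17:45.
The last common window of at least 90 minutes is 16:15-17:45; a 90-minute meeting can start as late as 16:15 and still end by 17:45.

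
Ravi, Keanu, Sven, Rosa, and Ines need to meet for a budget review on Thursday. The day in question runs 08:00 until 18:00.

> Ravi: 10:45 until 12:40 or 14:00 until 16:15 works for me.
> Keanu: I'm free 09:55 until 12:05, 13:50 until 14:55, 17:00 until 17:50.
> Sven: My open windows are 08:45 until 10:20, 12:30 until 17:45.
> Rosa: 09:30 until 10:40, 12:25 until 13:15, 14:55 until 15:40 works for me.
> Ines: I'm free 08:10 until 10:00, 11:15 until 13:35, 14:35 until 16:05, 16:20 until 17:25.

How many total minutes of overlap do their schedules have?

Ravi ∩ Keanu: 10:45-12:05, 14:00-14:55.
Ravi ∩ Keanu ∩ Sven: 14:00-14:55.
Ravi ∩ Keanu ∩ Sven ∩ Rosa: ∅.
Ravi ∩ Keanu ∩ Sven ∩ Rosa ∩ Ines: ∅.
There is no time when everyone is free.
There is no common window, so the total is 0 minutes.

0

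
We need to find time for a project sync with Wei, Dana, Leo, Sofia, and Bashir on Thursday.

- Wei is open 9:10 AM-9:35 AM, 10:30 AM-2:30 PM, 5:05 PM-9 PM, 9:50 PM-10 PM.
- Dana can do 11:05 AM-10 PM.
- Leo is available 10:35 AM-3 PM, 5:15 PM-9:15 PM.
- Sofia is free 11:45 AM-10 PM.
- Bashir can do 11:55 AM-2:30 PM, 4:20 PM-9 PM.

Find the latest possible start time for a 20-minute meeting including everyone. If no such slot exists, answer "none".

20:40

Wei ∩ Dana: 11:05-14:30, 17:05-21:00, 21:50-22:00.
Wei ∩ Dana ∩ Leo: 11:05-14:30, 17:15-21:00.
Wei ∩ Dana ∩ Leo ∩ Sofia: 11:45-14:30, 17:15-21:00.
Wei ∩ Dana ∩ Leo ∩ Sofia ∩ Bashir: 11:55-14:30, 17:15-21:00.
The last common window of at least 20 minutes is 17:15-21:00; a 20-minute meeting can start as late as 20:40 and still end by 21:00.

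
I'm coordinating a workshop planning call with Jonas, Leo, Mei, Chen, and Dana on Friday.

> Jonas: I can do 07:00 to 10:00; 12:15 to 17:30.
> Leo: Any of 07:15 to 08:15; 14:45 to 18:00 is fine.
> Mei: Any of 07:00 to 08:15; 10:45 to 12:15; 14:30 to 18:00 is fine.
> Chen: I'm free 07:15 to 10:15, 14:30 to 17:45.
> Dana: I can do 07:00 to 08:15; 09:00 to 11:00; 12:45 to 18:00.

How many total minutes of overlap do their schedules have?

Jonas ∩ Leo: 07:15-08:15, 14:45-17:30.
Jonas ∩ Leo ∩ Mei: 07:15-08:15, 14:45-17:30.
Jonas ∩ Leo ∩ Mei ∩ Chen: 07:15-08:15, 14:45-17:30.
Jonas ∩ Leo ∩ Mei ∩ Chen ∩ Dana: 07:15-08:15, 14:45-17:30.
Summing the common windows: 60 + 165 = 225 minutes.

225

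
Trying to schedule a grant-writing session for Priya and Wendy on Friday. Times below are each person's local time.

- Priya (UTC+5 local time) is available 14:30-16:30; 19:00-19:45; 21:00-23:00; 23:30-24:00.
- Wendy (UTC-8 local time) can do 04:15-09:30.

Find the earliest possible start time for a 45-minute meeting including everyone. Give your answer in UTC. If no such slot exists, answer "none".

14:00

Priya in UTC: 09:30-11:30, 14:00-14:45, 16:00-18:00, 18:30-19:00 (subtract 5h to convert from UTC+5).
Wendy in UTC: 12:15-17:30 (add 8h to convert from UTC-8).
Priya ∩ Wendy: 14:00-14:45, 16:00-17:30.
The first common window of at least 45 minutes is 14:00-14:45, so the earliest start is 14:00.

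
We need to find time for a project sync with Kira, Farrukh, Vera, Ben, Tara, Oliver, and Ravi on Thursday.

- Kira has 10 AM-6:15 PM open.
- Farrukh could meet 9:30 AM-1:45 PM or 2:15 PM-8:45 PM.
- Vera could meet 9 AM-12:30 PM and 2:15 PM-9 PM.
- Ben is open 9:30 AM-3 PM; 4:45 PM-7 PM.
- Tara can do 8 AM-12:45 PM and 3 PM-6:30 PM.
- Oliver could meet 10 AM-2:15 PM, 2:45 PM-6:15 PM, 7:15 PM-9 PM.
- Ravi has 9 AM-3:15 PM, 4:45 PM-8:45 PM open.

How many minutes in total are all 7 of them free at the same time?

Kira ∩ Farrukh: 10:00-13:45, 14:15-18:15.
Kira ∩ Farrukh ∩ Vera: 10:00-12:30, 14:15-18:15.
Kira ∩ Farrukh ∩ Vera ∩ Ben: 10:00-12:30, 14:15-15:00, 16:45-18:15.
Kira ∩ Farrukh ∩ Vera ∩ Ben ∩ Tara: 10:00-12:30, 16:45-18:15.
Kira ∩ Farrukh ∩ Vera ∩ Ben ∩ Tara ∩ Oliver: 10:00-12:30, 16:45-18:15.
Kira ∩ Farrukh ∩ Vera ∩ Ben ∩ Tara ∩ Oliver ∩ Ravi: 10:00-12:30, 16:45-18:15.
Those are the intersection windows.
Summing the common windows: 150 + 90 = 240 minutes.

240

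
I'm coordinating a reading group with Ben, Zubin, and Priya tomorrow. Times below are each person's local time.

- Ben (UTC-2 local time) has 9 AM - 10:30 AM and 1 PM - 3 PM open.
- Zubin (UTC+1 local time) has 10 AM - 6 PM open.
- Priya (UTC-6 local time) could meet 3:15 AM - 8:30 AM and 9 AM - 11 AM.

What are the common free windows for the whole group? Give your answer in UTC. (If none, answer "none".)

Ben in UTC: 11:00-12:30, 15:00-17:00 (add 2h to convert from UTC-2).
Zubin in UTC: 09:00-17:00 (subtract 1h to convert from UTC+1).
Priya in UTC: 09:15-14:30, 15:00-17:00 (add 6h to convert from UTC-6).
Ben ∩ Zubin: 11:00-12:30, 15:00-17:00.
Ben ∩ Zubin ∩ Priya: 11:00-12:30, 15:00-17:00.
So the common availability across everyone is 11:00-12:30, 15:00-17:00.

11:00-12:30, 15:00-17:00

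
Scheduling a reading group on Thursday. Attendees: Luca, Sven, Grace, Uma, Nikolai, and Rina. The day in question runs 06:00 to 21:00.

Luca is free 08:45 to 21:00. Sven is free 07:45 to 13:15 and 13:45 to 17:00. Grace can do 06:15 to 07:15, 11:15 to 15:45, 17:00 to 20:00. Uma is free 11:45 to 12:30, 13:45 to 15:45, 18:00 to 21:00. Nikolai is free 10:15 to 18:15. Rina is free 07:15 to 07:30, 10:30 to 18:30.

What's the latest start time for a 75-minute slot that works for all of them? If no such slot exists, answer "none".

14:30

Luca ∩ Sven: 08:45-13:15, 13:45-17:00.
Luca ∩ Sven ∩ Grace: 11:15-13:15, 13:45-15:45.
Luca ∩ Sven ∩ Grace ∩ Uma: 11:45-12:30, 13:45-15:45.
Luca ∩ Sven ∩ Grace ∩ Uma ∩ Nikolai: 11:45-12:30, 13:45-15:45.
Luca ∩ Sven ∩ Grace ∩ Uma ∩ Nikolai ∩ Rina: 11:45-12:30, 13:45-15:45.
The last common window of at least 75 minutes is 13:45-15:45; a 75-minute meeting can start as late as 14:30 and still end by 15:45.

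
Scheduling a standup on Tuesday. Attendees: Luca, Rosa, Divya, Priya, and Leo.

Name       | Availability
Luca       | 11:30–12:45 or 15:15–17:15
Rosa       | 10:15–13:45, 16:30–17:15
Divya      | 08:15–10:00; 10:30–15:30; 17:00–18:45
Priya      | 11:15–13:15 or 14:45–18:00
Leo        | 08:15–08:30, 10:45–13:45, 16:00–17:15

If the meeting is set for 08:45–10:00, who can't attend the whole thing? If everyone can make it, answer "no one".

Leo, Luca, Priya, Rosa

Luca: not fully free for 08:45-10:00. Rosa: not fully free for 08:45-10:00. Divya: free for 08:45-10:00. Priya: not fully free for 08:45-10:00. Leo: not fully free for 08:45-10:00.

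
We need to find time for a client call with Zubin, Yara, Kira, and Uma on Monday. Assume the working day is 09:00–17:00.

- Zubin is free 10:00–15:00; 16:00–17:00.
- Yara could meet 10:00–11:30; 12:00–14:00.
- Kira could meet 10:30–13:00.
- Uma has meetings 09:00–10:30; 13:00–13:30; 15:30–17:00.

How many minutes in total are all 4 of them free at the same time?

120

Zubin free: 10:00-15:00, 16:00-17:00.
Yara free: 10:00-11:30, 12:00-14:00.
Kira free: 10:30-13:00.
Uma free: 10:30-13:00, 13:30-15:30 (invert busy blocks within the working day).
Zubin ∩ Yara: 10:00-11:30, 12:00-14:00.
Zubin ∩ Yara ∩ Kira: 10:30-11:30, 12:00-13:00.
Zubin ∩ Yara ∩ Kira ∩ Uma: 10:30-11:30, 12:00-13:00.
Those are the intersection windows.
Summing the common windows: 60 + 60 = 120 minutes.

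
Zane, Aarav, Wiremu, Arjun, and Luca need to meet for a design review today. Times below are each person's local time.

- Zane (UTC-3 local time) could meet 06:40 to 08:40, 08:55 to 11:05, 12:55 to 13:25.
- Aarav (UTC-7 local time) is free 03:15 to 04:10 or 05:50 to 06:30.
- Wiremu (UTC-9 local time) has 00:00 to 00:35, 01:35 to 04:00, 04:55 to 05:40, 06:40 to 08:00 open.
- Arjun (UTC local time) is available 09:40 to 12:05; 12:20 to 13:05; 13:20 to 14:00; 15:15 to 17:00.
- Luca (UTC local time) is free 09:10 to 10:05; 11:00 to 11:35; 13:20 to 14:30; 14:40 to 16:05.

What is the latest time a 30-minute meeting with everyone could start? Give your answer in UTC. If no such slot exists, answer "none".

none

Zane in UTC: 09:40-11:40, 11:55-14:05, 15:55-16:25 (add 3h to convert from UTC-3).
Aarav in UTC: 10:15-11:10, 12:50-13:30 (add 7h to convert from UTC-7).
Wiremu in UTC: 09:00-09:35, 10:35-13:00, 13:55-14:40, 15:40-17:00 (add 9h to convert from UTC-9).
Arjun in UTC: 09:40-12:05, 12:20-13:05, 13:20-14:00, 15:15-17:00.
Luca in UTC: 09:10-10:05, 11:00-11:35, 13:20-14:30, 14:40-16:05.
Zane ∩ Aarav: 10:15-11:10, 12:50-13:30.
Zane ∩ Aarav ∩ Wiremu: 10:35-11:10, 12:50-13:00.
Zane ∩ Aarav ∩ Wiremu ∩ Arjun: 10:35-11:10, 12:50-13:00.
Zane ∩ Aarav ∩ Wiremu ∩ Arjun ∩ Luca: 11:00-11:10.
Those are the intersection windows.
No common window is at least 30 minutes long.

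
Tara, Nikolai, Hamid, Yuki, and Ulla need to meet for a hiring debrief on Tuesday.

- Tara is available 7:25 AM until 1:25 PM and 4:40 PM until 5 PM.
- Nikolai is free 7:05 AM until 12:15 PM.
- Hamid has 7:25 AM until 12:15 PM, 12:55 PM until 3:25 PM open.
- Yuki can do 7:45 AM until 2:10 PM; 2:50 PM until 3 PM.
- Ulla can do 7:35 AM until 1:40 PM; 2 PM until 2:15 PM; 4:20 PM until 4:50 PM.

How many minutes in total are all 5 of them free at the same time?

270

Tara ∩ Nikolai: 07:25-12:15.
Tara ∩ Nikolai ∩ Hamid: 07:25-12:15.
Tara ∩ Nikolai ∩ Hamid ∩ Yuki: 07:45-12:15.
Tara ∩ Nikolai ∩ Hamid ∩ Yuki ∩ Ulla: 07:45-12:15.
That's a single block of 270 minutes.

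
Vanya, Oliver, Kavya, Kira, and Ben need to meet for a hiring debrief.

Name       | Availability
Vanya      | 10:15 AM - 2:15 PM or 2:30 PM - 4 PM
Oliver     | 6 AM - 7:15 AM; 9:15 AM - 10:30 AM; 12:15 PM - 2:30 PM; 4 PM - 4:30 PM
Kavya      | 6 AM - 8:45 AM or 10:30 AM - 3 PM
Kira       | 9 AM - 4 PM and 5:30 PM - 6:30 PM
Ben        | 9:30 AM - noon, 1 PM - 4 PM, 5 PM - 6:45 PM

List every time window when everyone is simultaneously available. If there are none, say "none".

Vanya ∩ Oliver: 10:15-10:30, 12:15-14:15.
Vanya ∩ Oliver ∩ Kavya: 12:15-14:15.
Vanya ∩ Oliver ∩ Kavya ∩ Kira: 12:15-14:15.
Vanya ∩ Oliver ∩ Kavya ∩ Kira ∩ Ben: 13:00-14:15.

13:00-14:15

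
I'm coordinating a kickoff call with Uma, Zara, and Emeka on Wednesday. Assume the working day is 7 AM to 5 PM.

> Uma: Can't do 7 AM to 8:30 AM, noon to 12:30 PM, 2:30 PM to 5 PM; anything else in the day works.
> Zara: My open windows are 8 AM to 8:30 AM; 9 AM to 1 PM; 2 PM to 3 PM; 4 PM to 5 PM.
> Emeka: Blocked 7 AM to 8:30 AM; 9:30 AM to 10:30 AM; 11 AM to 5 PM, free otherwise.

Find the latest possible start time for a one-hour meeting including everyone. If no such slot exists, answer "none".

none

Uma free: 08:30-12:00, 12:30-14:30 (invert busy blocks within the working day).
Zara free: 08:00-08:30, 09:00-13:00, 14:00-15:00, 16:00-17:00.
Emeka free: 08:30-09:30, 10:30-11:00 (invert busy blocks within the working day).
Uma ∩ Zara: 09:00-12:00, 12:30-13:00, 14:00-14:30.
Uma ∩ Zara ∩ Emeka: 09:00-09:30, 10:30-11:00.
No common window is at least 60 minutes long.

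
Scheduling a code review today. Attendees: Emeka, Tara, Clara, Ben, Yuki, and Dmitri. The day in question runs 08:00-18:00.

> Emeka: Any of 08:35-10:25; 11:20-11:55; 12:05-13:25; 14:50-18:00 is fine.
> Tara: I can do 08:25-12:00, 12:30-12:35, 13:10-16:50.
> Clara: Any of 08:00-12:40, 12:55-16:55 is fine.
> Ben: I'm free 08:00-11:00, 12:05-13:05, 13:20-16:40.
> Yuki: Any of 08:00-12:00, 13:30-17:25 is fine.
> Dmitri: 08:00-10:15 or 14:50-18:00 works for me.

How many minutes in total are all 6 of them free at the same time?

Emeka ∩ Tara: 08:35-10:25, 11:20-11:55, 12:30-12:35, 13:10-13:25, 14:50-16:50.
Emeka ∩ Tara ∩ Clara: 08:35-10:25, 11:20-11:55, 12:30-12:35, 13:10-13:25, 14:50-16:50.
Emeka ∩ Tara ∩ Clara ∩ Ben: 08:35-10:25, 12:30-12:35, 13:20-13:25, 14:50-16:40.
Emeka ∩ Tara ∩ Clara ∩ Ben ∩ Yuki: 08:35-10:25, 14:50-16:40.
Emeka ∩ Tara ∩ Clara ∩ Ben ∩ Yuki ∩ Dmitri: 08:35-10:15, 14:50-16:40.
Summing the common windows: 100 + 110 = 210 minutes.

210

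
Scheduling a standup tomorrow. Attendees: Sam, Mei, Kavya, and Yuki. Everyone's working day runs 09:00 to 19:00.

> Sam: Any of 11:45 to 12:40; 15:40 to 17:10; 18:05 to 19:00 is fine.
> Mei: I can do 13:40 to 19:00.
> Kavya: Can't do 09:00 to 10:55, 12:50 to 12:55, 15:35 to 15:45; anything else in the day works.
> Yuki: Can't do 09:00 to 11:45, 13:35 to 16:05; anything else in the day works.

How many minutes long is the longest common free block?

65

Sam free: 11:45-12:40, 15:40-17:10, 18:05-19:00.
Mei free: 13:40-19:00.
Kavya free: 10:55-12:50, 12:55-15:35, 15:45-19:00 (invert busy blocks within the working day).
Yuki free: 11:45-13:35, 16:05-19:00 (invert busy blocks within the working day).
Sam ∩ Mei: 15:40-17:10, 18:05-19:00.
Sam ∩ Mei ∩ Kavya: 15:45-17:10, 18:05-19:00.
Sam ∩ Mei ∩ Kavya ∩ Yuki: 16:05-17:10, 18:05-19:00.
The longest is 16:05-17:10 at 65 minutes.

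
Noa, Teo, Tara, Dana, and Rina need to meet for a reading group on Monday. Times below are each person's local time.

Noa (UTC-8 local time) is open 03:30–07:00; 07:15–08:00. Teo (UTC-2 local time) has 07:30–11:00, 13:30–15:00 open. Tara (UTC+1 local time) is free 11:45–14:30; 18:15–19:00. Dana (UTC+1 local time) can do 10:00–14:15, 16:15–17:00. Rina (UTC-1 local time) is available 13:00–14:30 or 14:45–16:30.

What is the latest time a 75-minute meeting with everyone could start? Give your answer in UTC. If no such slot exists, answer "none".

Noa in UTC: 11:30-15:00, 15:15-16:00 (add 8h to convert from UTC-8).
Teo in UTC: 09:30-13:00, 15:30-17:00 (add 2h to convert from UTC-2).
Tara in UTC: 10:45-13:30, 17:15-18:00 (subtract 1h to convert from UTC+1).
Dana in UTC: 09:00-13:15, 15:15-16:00 (subtract 1h to convert from UTC+1).
Rina in UTC: 14:00-15:30, 15:45-17:30 (add 1h to convert from UTC-1).
Noa ∩ Teo: 11:30-13:00, 15:30-16:00.
Noa ∩ Teo ∩ Tara: 11:30-13:00.
Noa ∩ Teo ∩ Tara ∩ Dana: 11:30-13:00.
Noa ∩ Teo ∩ Tara ∩ Dana ∩ Rina: ∅.
There is no time when everyone is free.
No common window is at least 75 minutes long.

none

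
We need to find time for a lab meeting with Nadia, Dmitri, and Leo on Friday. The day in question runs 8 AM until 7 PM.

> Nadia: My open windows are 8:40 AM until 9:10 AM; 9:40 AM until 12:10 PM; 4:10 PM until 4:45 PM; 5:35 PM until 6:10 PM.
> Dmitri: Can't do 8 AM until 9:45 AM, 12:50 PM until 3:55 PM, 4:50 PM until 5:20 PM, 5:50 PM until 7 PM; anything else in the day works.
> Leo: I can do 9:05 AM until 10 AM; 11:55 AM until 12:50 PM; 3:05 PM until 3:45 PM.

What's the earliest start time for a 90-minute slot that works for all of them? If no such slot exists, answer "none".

none

Nadia free: 08:40-09:10, 09:40-12:10, 16:10-16:45, 17:35-18:10.
Dmitri free: 09:45-12:50, 15:55-16:50, 17:20-17:50 (invert busy blocks within the working day).
Leo free: 09:05-10:00, 11:55-12:50, 15:05-15:45.
Nadia ∩ Dmitri: 09:45-12:10, 16:10-16:45, 17:35-17:50.
Nadia ∩ Dmitri ∩ Leo: 09:45-10:00, 11:55-12:10.
No common window is at least 90 minutes long.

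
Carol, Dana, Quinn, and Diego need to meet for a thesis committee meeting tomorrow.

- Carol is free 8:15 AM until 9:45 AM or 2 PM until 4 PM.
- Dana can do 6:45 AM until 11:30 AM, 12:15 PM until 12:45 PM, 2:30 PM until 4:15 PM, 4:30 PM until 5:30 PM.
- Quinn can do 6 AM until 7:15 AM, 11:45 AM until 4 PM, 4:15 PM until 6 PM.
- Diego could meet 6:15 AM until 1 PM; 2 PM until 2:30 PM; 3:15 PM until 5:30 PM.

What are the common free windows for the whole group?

15:15-16:00

Carol ∩ Dana: 08:15-09:45, 14:30-16:00.
Carol ∩ Dana ∩ Quinn: 14:30-16:00.
Carol ∩ Dana ∩ Quinn ∩ Diego: 15:15-16:00.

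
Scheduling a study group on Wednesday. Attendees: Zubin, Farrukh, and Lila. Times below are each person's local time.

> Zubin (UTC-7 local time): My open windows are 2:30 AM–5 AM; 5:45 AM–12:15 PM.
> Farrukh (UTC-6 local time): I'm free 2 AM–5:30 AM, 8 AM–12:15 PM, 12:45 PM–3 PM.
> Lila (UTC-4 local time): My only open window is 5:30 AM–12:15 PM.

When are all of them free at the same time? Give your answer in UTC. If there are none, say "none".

09:30-11:30, 14:00-16:15

Zubin in UTC: 09:30-12:00, 12:45-19:15 (add 7h to convert from UTC-7).
Farrukh in UTC: 08:00-11:30, 14:00-18:15, 18:45-21:00 (add 6h to convert from UTC-6).
Lila in UTC: 09:30-16:15 (add 4h to convert from UTC-4).
Zubin ∩ Farrukh: 09:30-11:30, 14:00-18:15, 18:45-19:15.
Zubin ∩ Farrukh ∩ Lila: 09:30-11:30, 14:00-16:15.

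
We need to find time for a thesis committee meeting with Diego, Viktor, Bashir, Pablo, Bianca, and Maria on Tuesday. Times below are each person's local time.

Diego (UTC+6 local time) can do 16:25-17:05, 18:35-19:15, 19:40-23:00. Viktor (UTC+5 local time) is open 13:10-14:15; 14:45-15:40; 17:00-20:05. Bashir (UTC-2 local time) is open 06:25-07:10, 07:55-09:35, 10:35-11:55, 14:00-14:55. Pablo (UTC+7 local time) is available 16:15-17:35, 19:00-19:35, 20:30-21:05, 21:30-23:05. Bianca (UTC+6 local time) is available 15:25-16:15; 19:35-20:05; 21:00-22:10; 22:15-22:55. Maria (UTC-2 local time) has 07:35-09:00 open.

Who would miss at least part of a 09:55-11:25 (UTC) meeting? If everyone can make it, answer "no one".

Diego in UTC: 10:25-11:05, 12:35-13:15, 13:40-17:00 (subtract 6h to convert from UTC+6).
Viktor in UTC: 08:10-09:15, 09:45-10:40, 12:00-15:05 (subtract 5h to convert from UTC+5).
Bashir in UTC: 08:25-09:10, 09:55-11:35, 12:35-13:55, 16:00-16:55 (add 2h to convert from UTC-2).
Pablo in UTC: 09:15-10:35, 12:00-12:35, 13:30-14:05, 14:30-16:05 (subtract 7h to convert from UTC+7).
Bianca in UTC: 09:25-10:15, 13:35-14:05, 15:00-16:10, 16:15-16:55 (subtract 6h to convert from UTC+6).
Maria in UTC: 09:35-11:00 (add 2h to convert from UTC-2).
Diego: not fully free for 09:55-11:25. Viktor: not fully free for 09:55-11:25. Bashir: free for 09:55-11:25. Pablo: not fully free for 09:55-11:25. Bianca: not fully free for 09:55-11:25. Maria: not fully free for 09:55-11:25.

Bianca, Diego, Maria, Pablo, Viktor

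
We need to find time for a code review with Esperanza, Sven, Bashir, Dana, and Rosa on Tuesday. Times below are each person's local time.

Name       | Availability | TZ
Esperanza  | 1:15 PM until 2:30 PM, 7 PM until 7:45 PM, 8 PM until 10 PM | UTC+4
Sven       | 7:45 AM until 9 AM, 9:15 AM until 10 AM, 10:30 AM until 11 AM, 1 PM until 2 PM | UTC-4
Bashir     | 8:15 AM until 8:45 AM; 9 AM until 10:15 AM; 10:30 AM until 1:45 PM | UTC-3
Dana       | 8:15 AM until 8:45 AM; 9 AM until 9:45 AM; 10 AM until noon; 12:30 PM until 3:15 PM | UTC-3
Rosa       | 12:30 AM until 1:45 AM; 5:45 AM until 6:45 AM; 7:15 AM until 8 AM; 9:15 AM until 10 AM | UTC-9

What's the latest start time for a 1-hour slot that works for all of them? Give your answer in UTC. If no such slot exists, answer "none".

Esperanza in UTC: 09:15-10:30, 15:00-15:45, 16:00-18:00 (subtract 4h to convert from UTC+4).
Sven in UTC: 11:45-13:00, 13:15-14:00, 14:30-15:00, 17:00-18:00 (add 4h to convert from UTC-4).
Bashir in UTC: 11:15-11:45, 12:00-13:15, 13:30-16:45 (add 3h to convert from UTC-3).
Dana in UTC: 11:15-11:45, 12:00-12:45, 13:00-15:00, 15:30-18:15 (add 3h to convert from UTC-3).
Rosa in UTC: 09:30-10:45, 14:45-15:45, 16:15-17:00, 18:15-19:00 (add 9h to convert from UTC-9).
Esperanza ∩ Sven: 17:00-18:00.
Esperanza ∩ Sven ∩ Bashir: ∅.
Esperanza ∩ Sven ∩ Bashir ∩ Dana: ∅.
Esperanza ∩ Sven ∩ Bashir ∩ Dana ∩ Rosa: ∅.
There is no time when everyone is free.
No common window is at least 60 minutes long.

none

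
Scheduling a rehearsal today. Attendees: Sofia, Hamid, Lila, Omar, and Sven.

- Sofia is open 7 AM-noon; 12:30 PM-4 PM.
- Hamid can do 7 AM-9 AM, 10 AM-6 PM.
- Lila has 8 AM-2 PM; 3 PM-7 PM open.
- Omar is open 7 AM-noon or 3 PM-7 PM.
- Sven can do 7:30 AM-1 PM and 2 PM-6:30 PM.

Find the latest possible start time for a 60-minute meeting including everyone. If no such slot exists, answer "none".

Sofia ∩ Hamid: 07:00-09:00, 10:00-12:00, 12:30-16:00.
Sofia ∩ Hamid ∩ Lila: 08:00-09:00, 10:00-12:00, 12:30-14:00, 15:00-16:00.
Sofia ∩ Hamid ∩ Lila ∩ Omar: 08:00-09:00, 10:00-12:00, 15:00-16:00.
Sofia ∩ Hamid ∩ Lila ∩ Omar ∩ Sven: 08:00-09:00, 10:00-12:00, 15:00-16:00.
The last common window of at least 60 minutes is 15:00-16:00; a 60-minute meeting can start as late as 15:00 and still end by 16:00.

15:00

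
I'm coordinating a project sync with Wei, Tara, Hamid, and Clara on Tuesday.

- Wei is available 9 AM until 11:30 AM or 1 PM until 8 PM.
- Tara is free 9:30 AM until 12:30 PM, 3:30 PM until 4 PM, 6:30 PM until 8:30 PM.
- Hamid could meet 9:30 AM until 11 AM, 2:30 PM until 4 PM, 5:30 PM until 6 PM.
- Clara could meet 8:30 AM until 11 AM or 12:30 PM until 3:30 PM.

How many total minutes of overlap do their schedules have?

Wei ∩ Tara: 09:30-11:30, 15:30-16:00, 18:30-20:00.
Wei ∩ Tara ∩ Hamid: 09:30-11:00, 15:30-16:00.
Wei ∩ Tara ∩ Hamid ∩ Clara: 09:30-11:00.
Those are the intersection windows.
That's a single block of 90 minutes.

90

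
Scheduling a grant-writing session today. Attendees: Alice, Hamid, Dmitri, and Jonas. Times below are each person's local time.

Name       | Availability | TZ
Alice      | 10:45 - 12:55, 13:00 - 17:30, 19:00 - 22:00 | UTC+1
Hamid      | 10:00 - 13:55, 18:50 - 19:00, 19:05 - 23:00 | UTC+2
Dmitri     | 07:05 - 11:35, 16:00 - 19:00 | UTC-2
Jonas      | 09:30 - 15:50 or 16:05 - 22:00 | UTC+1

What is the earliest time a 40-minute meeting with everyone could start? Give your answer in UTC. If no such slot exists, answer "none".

Alice in UTC: 09:45-11:55, 12:00-16:30, 18:00-21:00 (subtract 1h to convert from UTC+1).
Hamid in UTC: 08:00-11:55, 16:50-17:00, 17:05-21:00 (subtract 2h to convert from UTC+2).
Dmitri in UTC: 09:05-13:35, 18:00-21:00 (add 2h to convert from UTC-2).
Jonas in UTC: 08:30-14:50, 15:05-21:00 (subtract 1h to convert from UTC+1).
Alice ∩ Hamid: 09:45-11:55, 18:00-21:00.
Alice ∩ Hamid ∩ Dmitri: 09:45-11:55, 18:00-21:00.
Alice ∩ Hamid ∩ Dmitri ∩ Jonas: 09:45-11:55, 18:00-21:00.
So the common availability across everyone is 09:45-11:55, 18:00-21:00.
The first common window of at least 40 minutes is 09:45-11:55, so the earliest start is 09:45.

09:45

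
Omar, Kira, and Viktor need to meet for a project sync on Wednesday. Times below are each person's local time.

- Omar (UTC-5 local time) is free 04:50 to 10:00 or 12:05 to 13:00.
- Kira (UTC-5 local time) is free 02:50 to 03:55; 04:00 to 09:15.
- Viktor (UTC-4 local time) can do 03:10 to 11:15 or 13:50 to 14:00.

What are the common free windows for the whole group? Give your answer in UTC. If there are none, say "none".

Omar in UTC: 09:50-15:00, 17:05-18:00 (add 5h to convert from UTC-5).
Kira in UTC: 07:50-08:55, 09:00-14:15 (add 5h to convert from UTC-5).
Viktor in UTC: 07:10-15:15, 17:50-18:00 (add 4h to convert from UTC-4).
Omar ∩ Kira: 09:50-14:15.
Omar ∩ Kira ∩ Viktor: 09:50-14:15.

09:50-14:15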